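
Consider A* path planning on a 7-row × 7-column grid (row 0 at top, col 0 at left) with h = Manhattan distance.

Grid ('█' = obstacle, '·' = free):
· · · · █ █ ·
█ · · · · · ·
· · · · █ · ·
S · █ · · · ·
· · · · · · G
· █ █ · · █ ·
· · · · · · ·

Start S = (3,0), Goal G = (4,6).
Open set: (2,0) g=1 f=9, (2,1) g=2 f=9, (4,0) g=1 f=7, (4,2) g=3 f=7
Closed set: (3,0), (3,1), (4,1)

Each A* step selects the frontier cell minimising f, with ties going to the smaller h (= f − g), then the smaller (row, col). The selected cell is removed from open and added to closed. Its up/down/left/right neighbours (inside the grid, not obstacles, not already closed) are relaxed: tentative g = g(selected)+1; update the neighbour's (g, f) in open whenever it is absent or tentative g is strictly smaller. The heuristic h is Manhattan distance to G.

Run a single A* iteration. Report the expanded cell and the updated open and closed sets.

expanded=(4,2); open=[(2,0) g=1 f=9, (2,1) g=2 f=9, (4,0) g=1 f=7, (4,3) g=4 f=7]; closed=[(3,0), (3,1), (4,1), (4,2)]

step 1: expand (4,2) (f=7, h=4) → closed; open now [(2,0) g=1 f=9, (2,1) g=2 f=9, (4,0) g=1 f=7, (4,3) g=4 f=7]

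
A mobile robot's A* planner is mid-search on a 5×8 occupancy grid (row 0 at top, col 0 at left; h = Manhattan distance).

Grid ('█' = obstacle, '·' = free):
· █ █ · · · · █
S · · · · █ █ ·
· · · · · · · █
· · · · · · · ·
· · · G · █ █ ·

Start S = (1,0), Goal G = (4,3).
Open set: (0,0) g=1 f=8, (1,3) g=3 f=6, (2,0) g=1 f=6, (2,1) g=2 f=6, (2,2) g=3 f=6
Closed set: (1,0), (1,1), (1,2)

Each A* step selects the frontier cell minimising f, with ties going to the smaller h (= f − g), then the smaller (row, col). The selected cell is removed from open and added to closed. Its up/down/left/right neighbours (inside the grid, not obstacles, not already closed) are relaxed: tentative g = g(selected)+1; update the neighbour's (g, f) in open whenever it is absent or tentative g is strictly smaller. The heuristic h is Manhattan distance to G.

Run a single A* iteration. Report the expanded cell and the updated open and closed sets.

step 1: expand (1,3) (f=6, h=3) → closed; open now [(0,0) g=1 f=8, (0,3) g=4 f=8, (1,4) g=4 f=8, (2,0) g=1 f=6, (2,1) g=2 f=6, (2,2) g=3 f=6, (2,3) g=4 f=6]

expanded=(1,3); open=[(0,0) g=1 f=8, (0,3) g=4 f=8, (1,4) g=4 f=8, (2,0) g=1 f=6, (2,1) g=2 f=6, (2,2) g=3 f=6, (2,3) g=4 f=6]; closed=[(1,0), (1,1), (1,2), (1,3)]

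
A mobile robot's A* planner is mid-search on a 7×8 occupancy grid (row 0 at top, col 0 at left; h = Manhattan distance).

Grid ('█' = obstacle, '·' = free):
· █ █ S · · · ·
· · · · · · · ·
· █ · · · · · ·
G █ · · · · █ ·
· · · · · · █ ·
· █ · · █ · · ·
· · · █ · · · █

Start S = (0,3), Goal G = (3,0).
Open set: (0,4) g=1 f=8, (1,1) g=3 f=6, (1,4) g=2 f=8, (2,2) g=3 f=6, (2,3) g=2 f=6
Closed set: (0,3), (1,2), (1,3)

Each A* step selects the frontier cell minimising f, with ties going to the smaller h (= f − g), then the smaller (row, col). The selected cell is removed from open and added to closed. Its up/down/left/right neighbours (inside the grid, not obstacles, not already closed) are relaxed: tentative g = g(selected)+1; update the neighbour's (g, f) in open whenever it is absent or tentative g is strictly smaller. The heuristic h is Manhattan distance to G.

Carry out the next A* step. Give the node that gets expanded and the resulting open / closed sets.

step 1: expand (1,1) (f=6, h=3) → closed; open now [(0,4) g=1 f=8, (1,0) g=4 f=6, (1,4) g=2 f=8, (2,2) g=3 f=6, (2,3) g=2 f=6]

expanded=(1,1); open=[(0,4) g=1 f=8, (1,0) g=4 f=6, (1,4) g=2 f=8, (2,2) g=3 f=6, (2,3) g=2 f=6]; closed=[(0,3), (1,1), (1,2), (1,3)]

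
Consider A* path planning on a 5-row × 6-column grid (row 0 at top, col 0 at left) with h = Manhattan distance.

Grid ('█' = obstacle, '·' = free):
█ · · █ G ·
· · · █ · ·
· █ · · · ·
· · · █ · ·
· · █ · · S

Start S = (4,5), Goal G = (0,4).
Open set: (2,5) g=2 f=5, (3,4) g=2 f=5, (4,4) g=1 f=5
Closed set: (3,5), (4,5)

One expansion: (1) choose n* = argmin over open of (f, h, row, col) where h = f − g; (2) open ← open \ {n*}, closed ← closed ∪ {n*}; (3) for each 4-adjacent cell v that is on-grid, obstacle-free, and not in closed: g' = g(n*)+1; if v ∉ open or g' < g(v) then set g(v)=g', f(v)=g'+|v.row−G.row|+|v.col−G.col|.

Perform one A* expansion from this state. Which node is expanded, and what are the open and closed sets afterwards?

step 1: expand (2,5) (f=5, h=3) → closed; open now [(1,5) g=3 f=5, (2,4) g=3 f=5, (3,4) g=2 f=5, (4,4) g=1 f=5]

expanded=(2,5); open=[(1,5) g=3 f=5, (2,4) g=3 f=5, (3,4) g=2 f=5, (4,4) g=1 f=5]; closed=[(2,5), (3,5), (4,5)]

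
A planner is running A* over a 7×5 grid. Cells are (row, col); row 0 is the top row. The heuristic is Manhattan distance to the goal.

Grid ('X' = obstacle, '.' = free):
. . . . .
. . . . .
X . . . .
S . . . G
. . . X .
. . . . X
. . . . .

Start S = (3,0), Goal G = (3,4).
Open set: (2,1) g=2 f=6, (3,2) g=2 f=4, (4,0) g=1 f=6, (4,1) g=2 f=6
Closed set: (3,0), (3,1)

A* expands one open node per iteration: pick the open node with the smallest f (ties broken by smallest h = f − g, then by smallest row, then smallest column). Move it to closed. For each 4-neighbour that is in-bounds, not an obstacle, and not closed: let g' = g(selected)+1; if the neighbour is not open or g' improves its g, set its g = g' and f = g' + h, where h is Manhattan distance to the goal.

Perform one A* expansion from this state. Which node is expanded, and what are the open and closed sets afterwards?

expanded=(3,2); open=[(2,1) g=2 f=6, (2,2) g=3 f=6, (3,3) g=3 f=4, (4,0) g=1 f=6, (4,1) g=2 f=6, (4,2) g=3 f=6]; closed=[(3,0), (3,1), (3,2)]

step 1: expand (3,2) (f=4, h=2) → closed; open now [(2,1) g=2 f=6, (2,2) g=3 f=6, (3,3) g=3 f=4, (4,0) g=1 f=6, (4,1) g=2 f=6, (4,2) g=3 f=6]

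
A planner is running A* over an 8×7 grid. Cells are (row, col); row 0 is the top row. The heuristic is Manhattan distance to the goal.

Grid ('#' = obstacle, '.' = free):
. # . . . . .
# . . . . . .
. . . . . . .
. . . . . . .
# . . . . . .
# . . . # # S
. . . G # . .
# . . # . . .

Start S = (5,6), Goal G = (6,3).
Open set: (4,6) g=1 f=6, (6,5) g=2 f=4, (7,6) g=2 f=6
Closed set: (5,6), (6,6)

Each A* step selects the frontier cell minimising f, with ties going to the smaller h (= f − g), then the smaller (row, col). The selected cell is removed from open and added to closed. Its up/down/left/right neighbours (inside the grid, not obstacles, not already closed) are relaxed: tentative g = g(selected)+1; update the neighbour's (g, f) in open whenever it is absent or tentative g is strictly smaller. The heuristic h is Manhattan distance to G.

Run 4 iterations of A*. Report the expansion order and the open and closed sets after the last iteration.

order=[(6,5) → (7,5) → (7,4) → (7,6)]; open=[(4,6) g=1 f=6]; closed=[(5,6), (6,5), (6,6), (7,4), (7,5), (7,6)]

step 1: expand (6,5) (f=4, h=2) → closed; open now [(4,6) g=1 f=6, (7,5) g=3 f=6, (7,6) g=2 f=6]
step 2: expand (7,5) (f=6, h=3) → closed; open now [(4,6) g=1 f=6, (7,4) g=4 f=6, (7,6) g=2 f=6]
step 3: expand (7,4) (f=6, h=2) → closed; open now [(4,6) g=1 f=6, (7,6) g=2 f=6]
step 4: expand (7,6) (f=6, h=4) → closed; open now [(4,6) g=1 f=6]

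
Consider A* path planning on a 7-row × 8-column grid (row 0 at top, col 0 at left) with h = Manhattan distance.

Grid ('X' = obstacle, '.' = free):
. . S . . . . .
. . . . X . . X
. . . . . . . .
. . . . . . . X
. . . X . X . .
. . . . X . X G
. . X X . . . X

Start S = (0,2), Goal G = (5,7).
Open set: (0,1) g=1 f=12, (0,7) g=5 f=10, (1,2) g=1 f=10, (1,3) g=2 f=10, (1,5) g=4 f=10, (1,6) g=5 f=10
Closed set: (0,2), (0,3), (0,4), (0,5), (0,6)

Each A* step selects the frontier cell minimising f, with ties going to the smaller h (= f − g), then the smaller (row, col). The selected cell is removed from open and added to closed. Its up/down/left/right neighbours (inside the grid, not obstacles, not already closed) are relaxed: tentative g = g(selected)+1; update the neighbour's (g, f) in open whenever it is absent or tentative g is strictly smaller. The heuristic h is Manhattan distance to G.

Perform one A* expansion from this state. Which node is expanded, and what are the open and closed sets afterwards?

step 1: expand (0,7) (f=10, h=5) → closed; open now [(0,1) g=1 f=12, (1,2) g=1 f=10, (1,3) g=2 f=10, (1,5) g=4 f=10, (1,6) g=5 f=10]

expanded=(0,7); open=[(0,1) g=1 f=12, (1,2) g=1 f=10, (1,3) g=2 f=10, (1,5) g=4 f=10, (1,6) g=5 f=10]; closed=[(0,2), (0,3), (0,4), (0,5), (0,6), (0,7)]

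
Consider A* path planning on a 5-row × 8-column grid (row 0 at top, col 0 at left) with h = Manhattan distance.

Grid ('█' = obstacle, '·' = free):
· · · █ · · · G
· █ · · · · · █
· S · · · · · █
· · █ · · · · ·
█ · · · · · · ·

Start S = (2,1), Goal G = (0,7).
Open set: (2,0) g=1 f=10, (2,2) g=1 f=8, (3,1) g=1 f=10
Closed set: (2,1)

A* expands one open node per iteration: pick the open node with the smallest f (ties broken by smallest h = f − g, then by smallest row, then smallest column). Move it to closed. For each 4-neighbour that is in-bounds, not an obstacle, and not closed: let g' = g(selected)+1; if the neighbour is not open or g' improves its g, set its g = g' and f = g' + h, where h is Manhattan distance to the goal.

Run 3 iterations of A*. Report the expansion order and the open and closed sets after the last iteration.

step 1: expand (2,2) (f=8, h=7) → closed; open now [(1,2) g=2 f=8, (2,0) g=1 f=10, (2,3) g=2 f=8, (3,1) g=1 f=10]
step 2: expand (1,2) (f=8, h=6) → closed; open now [(0,2) g=3 f=8, (1,3) g=3 f=8, (2,0) g=1 f=10, (2,3) g=2 f=8, (3,1) g=1 f=10]
step 3: expand (0,2) (f=8, h=5) → closed; open now [(0,1) g=4 f=10, (1,3) g=3 f=8, (2,0) g=1 f=10, (2,3) g=2 f=8, (3,1) g=1 f=10]

order=[(2,2) → (1,2) → (0,2)]; open=[(0,1) g=4 f=10, (1,3) g=3 f=8, (2,0) g=1 f=10, (2,3) g=2 f=8, (3,1) g=1 f=10]; closed=[(0,2), (1,2), (2,1), (2,2)]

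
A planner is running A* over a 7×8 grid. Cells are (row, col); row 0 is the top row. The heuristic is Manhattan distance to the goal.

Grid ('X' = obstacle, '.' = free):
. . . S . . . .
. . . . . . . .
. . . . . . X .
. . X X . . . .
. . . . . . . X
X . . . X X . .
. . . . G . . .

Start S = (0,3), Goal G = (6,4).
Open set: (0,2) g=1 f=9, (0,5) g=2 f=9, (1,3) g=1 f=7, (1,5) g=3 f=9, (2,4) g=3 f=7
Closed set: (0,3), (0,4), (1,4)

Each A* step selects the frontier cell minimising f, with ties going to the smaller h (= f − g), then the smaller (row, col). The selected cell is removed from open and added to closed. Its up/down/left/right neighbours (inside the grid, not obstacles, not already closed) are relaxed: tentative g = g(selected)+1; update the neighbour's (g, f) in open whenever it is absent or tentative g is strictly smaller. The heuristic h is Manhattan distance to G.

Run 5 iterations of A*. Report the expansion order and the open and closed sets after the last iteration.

order=[(2,4) → (3,4) → (4,4) → (1,3) → (2,3)]; open=[(0,2) g=1 f=9, (0,5) g=2 f=9, (1,2) g=2 f=9, (1,5) g=3 f=9, (2,2) g=3 f=9, (2,5) g=4 f=9, (3,5) g=5 f=9, (4,3) g=6 f=9, (4,5) g=6 f=9]; closed=[(0,3), (0,4), (1,3), (1,4), (2,3), (2,4), (3,4), (4,4)]

step 1: expand (2,4) (f=7, h=4) → closed; open now [(0,2) g=1 f=9, (0,5) g=2 f=9, (1,3) g=1 f=7, (1,5) g=3 f=9, (2,3) g=4 f=9, (2,5) g=4 f=9, (3,4) g=4 f=7]
step 2: expand (3,4) (f=7, h=3) → closed; open now [(0,2) g=1 f=9, (0,5) g=2 f=9, (1,3) g=1 f=7, (1,5) g=3 f=9, (2,3) g=4 f=9, (2,5) g=4 f=9, (3,5) g=5 f=9, (4,4) g=5 f=7]
step 3: expand (4,4) (f=7, h=2) → closed; open now [(0,2) g=1 f=9, (0,5) g=2 f=9, (1,3) g=1 f=7, (1,5) g=3 f=9, (2,3) g=4 f=9, (2,5) g=4 f=9, (3,5) g=5 f=9, (4,3) g=6 f=9, (4,5) g=6 f=9]
step 4: expand (1,3) (f=7, h=6) → closed; open now [(0,2) g=1 f=9, (0,5) g=2 f=9, (1,2) g=2 f=9, (1,5) g=3 f=9, (2,3) g=2 f=7, (2,5) g=4 f=9, (3,5) g=5 f=9, (4,3) g=6 f=9, (4,5) g=6 f=9]
step 5: expand (2,3) (f=7, h=5) → closed; open now [(0,2) g=1 f=9, (0,5) g=2 f=9, (1,2) g=2 f=9, (1,5) g=3 f=9, (2,2) g=3 f=9, (2,5) g=4 f=9, (3,5) g=5 f=9, (4,3) g=6 f=9, (4,5) g=6 f=9]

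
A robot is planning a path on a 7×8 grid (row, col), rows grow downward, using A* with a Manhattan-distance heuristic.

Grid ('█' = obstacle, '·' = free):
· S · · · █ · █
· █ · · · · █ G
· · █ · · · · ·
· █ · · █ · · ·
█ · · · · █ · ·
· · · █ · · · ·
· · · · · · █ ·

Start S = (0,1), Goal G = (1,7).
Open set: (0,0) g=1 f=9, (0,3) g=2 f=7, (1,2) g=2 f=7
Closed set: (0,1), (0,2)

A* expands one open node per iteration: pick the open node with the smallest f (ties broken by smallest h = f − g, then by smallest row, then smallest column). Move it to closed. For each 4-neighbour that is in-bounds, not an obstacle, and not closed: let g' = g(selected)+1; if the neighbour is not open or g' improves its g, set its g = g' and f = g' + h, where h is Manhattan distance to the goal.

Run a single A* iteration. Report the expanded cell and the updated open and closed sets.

step 1: expand (0,3) (f=7, h=5) → closed; open now [(0,0) g=1 f=9, (0,4) g=3 f=7, (1,2) g=2 f=7, (1,3) g=3 f=7]

expanded=(0,3); open=[(0,0) g=1 f=9, (0,4) g=3 f=7, (1,2) g=2 f=7, (1,3) g=3 f=7]; closed=[(0,1), (0,2), (0,3)]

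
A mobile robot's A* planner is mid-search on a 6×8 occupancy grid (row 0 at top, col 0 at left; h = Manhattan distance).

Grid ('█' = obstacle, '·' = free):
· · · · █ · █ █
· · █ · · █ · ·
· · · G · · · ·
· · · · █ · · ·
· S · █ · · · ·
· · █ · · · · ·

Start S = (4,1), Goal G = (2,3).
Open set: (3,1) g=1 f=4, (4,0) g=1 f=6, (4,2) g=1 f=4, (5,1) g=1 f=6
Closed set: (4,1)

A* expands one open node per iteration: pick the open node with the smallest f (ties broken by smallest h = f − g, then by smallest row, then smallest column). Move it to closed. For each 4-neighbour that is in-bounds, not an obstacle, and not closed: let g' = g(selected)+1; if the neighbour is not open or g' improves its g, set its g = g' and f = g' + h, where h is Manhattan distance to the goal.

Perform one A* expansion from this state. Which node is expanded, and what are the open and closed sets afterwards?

expanded=(3,1); open=[(2,1) g=2 f=4, (3,0) g=2 f=6, (3,2) g=2 f=4, (4,0) g=1 f=6, (4,2) g=1 f=4, (5,1) g=1 f=6]; closed=[(3,1), (4,1)]

step 1: expand (3,1) (f=4, h=3) → closed; open now [(2,1) g=2 f=4, (3,0) g=2 f=6, (3,2) g=2 f=4, (4,0) g=1 f=6, (4,2) g=1 f=4, (5,1) g=1 f=6]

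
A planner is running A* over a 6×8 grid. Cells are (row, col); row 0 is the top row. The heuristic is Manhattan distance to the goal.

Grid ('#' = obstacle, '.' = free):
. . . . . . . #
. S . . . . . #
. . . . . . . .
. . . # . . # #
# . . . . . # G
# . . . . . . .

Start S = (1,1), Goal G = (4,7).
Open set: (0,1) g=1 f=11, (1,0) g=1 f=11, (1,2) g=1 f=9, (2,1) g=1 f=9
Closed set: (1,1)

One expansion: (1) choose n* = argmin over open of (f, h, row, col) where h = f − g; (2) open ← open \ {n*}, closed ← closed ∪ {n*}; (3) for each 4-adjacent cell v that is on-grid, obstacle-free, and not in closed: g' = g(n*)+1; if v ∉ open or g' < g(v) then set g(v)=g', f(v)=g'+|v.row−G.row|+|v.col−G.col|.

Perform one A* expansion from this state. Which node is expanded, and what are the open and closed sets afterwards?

expanded=(1,2); open=[(0,1) g=1 f=11, (0,2) g=2 f=11, (1,0) g=1 f=11, (1,3) g=2 f=9, (2,1) g=1 f=9, (2,2) g=2 f=9]; closed=[(1,1), (1,2)]

step 1: expand (1,2) (f=9, h=8) → closed; open now [(0,1) g=1 f=11, (0,2) g=2 f=11, (1,0) g=1 f=11, (1,3) g=2 f=9, (2,1) g=1 f=9, (2,2) g=2 f=9]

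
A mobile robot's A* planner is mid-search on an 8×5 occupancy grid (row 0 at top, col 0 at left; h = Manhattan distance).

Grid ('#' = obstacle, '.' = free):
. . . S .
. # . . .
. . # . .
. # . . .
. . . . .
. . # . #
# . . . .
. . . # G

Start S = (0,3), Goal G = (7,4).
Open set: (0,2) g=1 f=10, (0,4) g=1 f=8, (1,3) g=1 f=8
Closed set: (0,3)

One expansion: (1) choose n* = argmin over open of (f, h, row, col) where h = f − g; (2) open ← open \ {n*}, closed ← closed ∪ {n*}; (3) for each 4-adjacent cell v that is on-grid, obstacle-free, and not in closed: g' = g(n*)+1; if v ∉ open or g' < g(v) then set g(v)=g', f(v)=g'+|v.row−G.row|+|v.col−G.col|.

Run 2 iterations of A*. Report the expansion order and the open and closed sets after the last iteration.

order=[(0,4) → (1,4)]; open=[(0,2) g=1 f=10, (1,3) g=1 f=8, (2,4) g=3 f=8]; closed=[(0,3), (0,4), (1,4)]

step 1: expand (0,4) (f=8, h=7) → closed; open now [(0,2) g=1 f=10, (1,3) g=1 f=8, (1,4) g=2 f=8]
step 2: expand (1,4) (f=8, h=6) → closed; open now [(0,2) g=1 f=10, (1,3) g=1 f=8, (2,4) g=3 f=8]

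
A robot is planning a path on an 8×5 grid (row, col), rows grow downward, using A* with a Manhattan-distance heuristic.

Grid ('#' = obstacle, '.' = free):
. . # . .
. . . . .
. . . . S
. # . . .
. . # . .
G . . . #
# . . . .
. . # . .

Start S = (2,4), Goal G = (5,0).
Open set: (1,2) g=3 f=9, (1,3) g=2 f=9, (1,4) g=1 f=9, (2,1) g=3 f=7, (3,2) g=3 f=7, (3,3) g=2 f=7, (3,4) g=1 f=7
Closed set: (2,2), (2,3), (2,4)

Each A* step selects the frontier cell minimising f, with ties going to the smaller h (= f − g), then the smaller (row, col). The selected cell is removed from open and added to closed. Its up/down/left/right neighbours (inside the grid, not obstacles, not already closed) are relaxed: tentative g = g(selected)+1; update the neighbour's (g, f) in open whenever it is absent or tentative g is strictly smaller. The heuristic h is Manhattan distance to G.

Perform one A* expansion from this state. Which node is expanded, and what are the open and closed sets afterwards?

expanded=(2,1); open=[(1,1) g=4 f=9, (1,2) g=3 f=9, (1,3) g=2 f=9, (1,4) g=1 f=9, (2,0) g=4 f=7, (3,2) g=3 f=7, (3,3) g=2 f=7, (3,4) g=1 f=7]; closed=[(2,1), (2,2), (2,3), (2,4)]

step 1: expand (2,1) (f=7, h=4) → closed; open now [(1,1) g=4 f=9, (1,2) g=3 f=9, (1,3) g=2 f=9, (1,4) g=1 f=9, (2,0) g=4 f=7, (3,2) g=3 f=7, (3,3) g=2 f=7, (3,4) g=1 f=7]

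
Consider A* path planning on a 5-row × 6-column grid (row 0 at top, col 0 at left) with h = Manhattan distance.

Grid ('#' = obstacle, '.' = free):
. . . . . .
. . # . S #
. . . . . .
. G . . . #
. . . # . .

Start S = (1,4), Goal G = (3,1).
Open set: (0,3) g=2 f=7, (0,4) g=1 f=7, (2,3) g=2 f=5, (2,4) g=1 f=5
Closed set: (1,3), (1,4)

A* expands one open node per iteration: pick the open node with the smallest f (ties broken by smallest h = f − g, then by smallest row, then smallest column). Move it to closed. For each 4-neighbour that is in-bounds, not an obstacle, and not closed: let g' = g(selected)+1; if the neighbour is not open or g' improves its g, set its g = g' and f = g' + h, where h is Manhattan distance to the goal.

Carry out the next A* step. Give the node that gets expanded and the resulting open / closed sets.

step 1: expand (2,3) (f=5, h=3) → closed; open now [(0,3) g=2 f=7, (0,4) g=1 f=7, (2,2) g=3 f=5, (2,4) g=1 f=5, (3,3) g=3 f=5]

expanded=(2,3); open=[(0,3) g=2 f=7, (0,4) g=1 f=7, (2,2) g=3 f=5, (2,4) g=1 f=5, (3,3) g=3 f=5]; closed=[(1,3), (1,4), (2,3)]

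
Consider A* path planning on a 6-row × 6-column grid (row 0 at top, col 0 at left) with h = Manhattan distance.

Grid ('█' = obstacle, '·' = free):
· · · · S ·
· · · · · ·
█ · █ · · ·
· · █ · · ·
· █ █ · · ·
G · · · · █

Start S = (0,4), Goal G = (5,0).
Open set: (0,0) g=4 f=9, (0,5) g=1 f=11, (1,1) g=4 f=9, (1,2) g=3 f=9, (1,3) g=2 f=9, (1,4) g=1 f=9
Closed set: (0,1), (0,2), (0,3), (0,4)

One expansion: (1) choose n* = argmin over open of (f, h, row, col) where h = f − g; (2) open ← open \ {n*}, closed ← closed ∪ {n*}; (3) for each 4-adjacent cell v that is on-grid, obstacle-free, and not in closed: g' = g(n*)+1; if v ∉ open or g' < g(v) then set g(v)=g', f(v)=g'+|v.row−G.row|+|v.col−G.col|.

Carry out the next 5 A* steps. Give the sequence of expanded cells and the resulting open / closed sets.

order=[(0,0) → (1,0) → (1,1) → (2,1) → (3,1)]; open=[(0,5) g=1 f=11, (1,2) g=3 f=9, (1,3) g=2 f=9, (1,4) g=1 f=9, (3,0) g=7 f=9]; closed=[(0,0), (0,1), (0,2), (0,3), (0,4), (1,0), (1,1), (2,1), (3,1)]

step 1: expand (0,0) (f=9, h=5) → closed; open now [(0,5) g=1 f=11, (1,0) g=5 f=9, (1,1) g=4 f=9, (1,2) g=3 f=9, (1,3) g=2 f=9, (1,4) g=1 f=9]
step 2: expand (1,0) (f=9, h=4) → closed; open now [(0,5) g=1 f=11, (1,1) g=4 f=9, (1,2) g=3 f=9, (1,3) g=2 f=9, (1,4) g=1 f=9]
step 3: expand (1,1) (f=9, h=5) → closed; open now [(0,5) g=1 f=11, (1,2) g=3 f=9, (1,3) g=2 f=9, (1,4) g=1 f=9, (2,1) g=5 f=9]
step 4: expand (2,1) (f=9, h=4) → closed; open now [(0,5) g=1 f=11, (1,2) g=3 f=9, (1,3) g=2 f=9, (1,4) g=1 f=9, (3,1) g=6 f=9]
step 5: expand (3,1) (f=9, h=3) → closed; open now [(0,5) g=1 f=11, (1,2) g=3 f=9, (1,3) g=2 f=9, (1,4) g=1 f=9, (3,0) g=7 f=9]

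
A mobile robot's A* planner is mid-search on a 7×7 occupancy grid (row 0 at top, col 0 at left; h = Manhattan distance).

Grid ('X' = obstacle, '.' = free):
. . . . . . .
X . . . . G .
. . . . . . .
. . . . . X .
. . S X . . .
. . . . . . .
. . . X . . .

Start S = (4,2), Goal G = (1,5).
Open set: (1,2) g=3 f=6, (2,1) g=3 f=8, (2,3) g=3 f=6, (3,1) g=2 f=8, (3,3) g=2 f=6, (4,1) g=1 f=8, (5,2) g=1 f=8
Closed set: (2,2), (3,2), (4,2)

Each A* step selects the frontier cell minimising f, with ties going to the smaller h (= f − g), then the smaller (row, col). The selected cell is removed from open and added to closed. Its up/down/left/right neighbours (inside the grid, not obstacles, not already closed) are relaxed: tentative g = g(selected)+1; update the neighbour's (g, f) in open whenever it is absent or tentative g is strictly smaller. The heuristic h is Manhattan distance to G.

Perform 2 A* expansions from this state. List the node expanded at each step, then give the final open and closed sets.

step 1: expand (1,2) (f=6, h=3) → closed; open now [(0,2) g=4 f=8, (1,1) g=4 f=8, (1,3) g=4 f=6, (2,1) g=3 f=8, (2,3) g=3 f=6, (3,1) g=2 f=8, (3,3) g=2 f=6, (4,1) g=1 f=8, (5,2) g=1 f=8]
step 2: expand (1,3) (f=6, h=2) → closed; open now [(0,2) g=4 f=8, (0,3) g=5 f=8, (1,1) g=4 f=8, (1,4) g=5 f=6, (2,1) g=3 f=8, (2,3) g=3 f=6, (3,1) g=2 f=8, (3,3) g=2 f=6, (4,1) g=1 f=8, (5,2) g=1 f=8]

order=[(1,2) → (1,3)]; open=[(0,2) g=4 f=8, (0,3) g=5 f=8, (1,1) g=4 f=8, (1,4) g=5 f=6, (2,1) g=3 f=8, (2,3) g=3 f=6, (3,1) g=2 f=8, (3,3) g=2 f=6, (4,1) g=1 f=8, (5,2) g=1 f=8]; closed=[(1,2), (1,3), (2,2), (3,2), (4,2)]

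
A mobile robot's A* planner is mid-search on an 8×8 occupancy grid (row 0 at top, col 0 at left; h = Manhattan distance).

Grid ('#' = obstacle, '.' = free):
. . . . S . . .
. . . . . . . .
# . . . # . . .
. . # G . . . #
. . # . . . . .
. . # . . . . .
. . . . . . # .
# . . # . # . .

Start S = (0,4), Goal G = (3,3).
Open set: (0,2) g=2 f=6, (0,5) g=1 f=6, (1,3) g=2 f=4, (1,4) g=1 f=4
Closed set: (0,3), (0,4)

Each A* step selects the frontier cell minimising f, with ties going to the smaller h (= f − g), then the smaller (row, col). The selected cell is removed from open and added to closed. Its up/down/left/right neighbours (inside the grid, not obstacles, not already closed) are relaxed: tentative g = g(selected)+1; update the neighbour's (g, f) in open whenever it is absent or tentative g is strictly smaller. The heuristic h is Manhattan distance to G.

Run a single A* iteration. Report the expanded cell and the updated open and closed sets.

expanded=(1,3); open=[(0,2) g=2 f=6, (0,5) g=1 f=6, (1,2) g=3 f=6, (1,4) g=1 f=4, (2,3) g=3 f=4]; closed=[(0,3), (0,4), (1,3)]

step 1: expand (1,3) (f=4, h=2) → closed; open now [(0,2) g=2 f=6, (0,5) g=1 f=6, (1,2) g=3 f=6, (1,4) g=1 f=4, (2,3) g=3 f=4]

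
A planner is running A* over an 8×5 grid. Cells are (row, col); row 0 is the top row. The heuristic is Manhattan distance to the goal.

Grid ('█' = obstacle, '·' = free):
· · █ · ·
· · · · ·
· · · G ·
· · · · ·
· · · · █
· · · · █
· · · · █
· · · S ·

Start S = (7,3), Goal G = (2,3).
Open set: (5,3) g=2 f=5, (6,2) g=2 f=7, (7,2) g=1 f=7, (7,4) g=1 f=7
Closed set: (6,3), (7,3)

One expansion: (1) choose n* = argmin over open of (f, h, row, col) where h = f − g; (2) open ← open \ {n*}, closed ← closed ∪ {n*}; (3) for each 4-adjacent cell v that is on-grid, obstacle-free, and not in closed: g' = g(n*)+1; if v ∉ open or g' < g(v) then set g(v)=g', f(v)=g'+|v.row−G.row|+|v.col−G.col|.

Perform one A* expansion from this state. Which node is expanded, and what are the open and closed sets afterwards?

expanded=(5,3); open=[(4,3) g=3 f=5, (5,2) g=3 f=7, (6,2) g=2 f=7, (7,2) g=1 f=7, (7,4) g=1 f=7]; closed=[(5,3), (6,3), (7,3)]

step 1: expand (5,3) (f=5, h=3) → closed; open now [(4,3) g=3 f=5, (5,2) g=3 f=7, (6,2) g=2 f=7, (7,2) g=1 f=7, (7,4) g=1 f=7]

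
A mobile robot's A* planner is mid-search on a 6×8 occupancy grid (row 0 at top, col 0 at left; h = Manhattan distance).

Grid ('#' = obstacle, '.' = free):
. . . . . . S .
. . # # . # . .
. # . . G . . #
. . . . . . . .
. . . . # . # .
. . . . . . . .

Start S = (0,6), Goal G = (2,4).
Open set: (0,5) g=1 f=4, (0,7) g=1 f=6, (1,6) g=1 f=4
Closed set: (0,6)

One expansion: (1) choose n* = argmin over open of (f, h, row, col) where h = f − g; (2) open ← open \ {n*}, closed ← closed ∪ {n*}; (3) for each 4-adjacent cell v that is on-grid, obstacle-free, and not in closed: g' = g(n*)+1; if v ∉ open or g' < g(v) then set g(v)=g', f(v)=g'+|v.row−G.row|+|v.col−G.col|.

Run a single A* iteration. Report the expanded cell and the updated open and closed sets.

step 1: expand (0,5) (f=4, h=3) → closed; open now [(0,4) g=2 f=4, (0,7) g=1 f=6, (1,6) g=1 f=4]

expanded=(0,5); open=[(0,4) g=2 f=4, (0,7) g=1 f=6, (1,6) g=1 f=4]; closed=[(0,5), (0,6)]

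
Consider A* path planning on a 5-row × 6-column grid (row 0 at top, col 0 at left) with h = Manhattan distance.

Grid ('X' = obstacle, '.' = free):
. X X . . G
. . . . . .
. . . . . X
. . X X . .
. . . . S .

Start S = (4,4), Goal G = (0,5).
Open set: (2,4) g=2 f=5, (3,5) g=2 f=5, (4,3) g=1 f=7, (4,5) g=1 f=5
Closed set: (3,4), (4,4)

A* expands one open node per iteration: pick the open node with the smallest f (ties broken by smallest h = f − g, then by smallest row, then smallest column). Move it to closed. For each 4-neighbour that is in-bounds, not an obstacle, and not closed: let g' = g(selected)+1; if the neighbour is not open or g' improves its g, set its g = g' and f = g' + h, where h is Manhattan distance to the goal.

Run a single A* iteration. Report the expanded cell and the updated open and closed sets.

expanded=(2,4); open=[(1,4) g=3 f=5, (2,3) g=3 f=7, (3,5) g=2 f=5, (4,3) g=1 f=7, (4,5) g=1 f=5]; closed=[(2,4), (3,4), (4,4)]

step 1: expand (2,4) (f=5, h=3) → closed; open now [(1,4) g=3 f=5, (2,3) g=3 f=7, (3,5) g=2 f=5, (4,3) g=1 f=7, (4,5) g=1 f=5]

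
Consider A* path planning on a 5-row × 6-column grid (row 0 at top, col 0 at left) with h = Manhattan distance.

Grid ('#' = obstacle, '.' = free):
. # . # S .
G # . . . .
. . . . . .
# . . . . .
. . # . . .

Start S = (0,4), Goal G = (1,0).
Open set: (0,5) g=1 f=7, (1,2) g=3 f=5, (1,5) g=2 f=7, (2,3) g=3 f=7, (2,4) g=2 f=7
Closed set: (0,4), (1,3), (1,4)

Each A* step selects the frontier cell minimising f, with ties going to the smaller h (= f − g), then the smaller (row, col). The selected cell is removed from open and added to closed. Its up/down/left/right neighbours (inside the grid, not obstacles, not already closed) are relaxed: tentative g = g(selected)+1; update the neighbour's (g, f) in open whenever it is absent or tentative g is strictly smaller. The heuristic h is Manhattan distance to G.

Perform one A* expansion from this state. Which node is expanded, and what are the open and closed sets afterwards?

expanded=(1,2); open=[(0,2) g=4 f=7, (0,5) g=1 f=7, (1,5) g=2 f=7, (2,2) g=4 f=7, (2,3) g=3 f=7, (2,4) g=2 f=7]; closed=[(0,4), (1,2), (1,3), (1,4)]

step 1: expand (1,2) (f=5, h=2) → closed; open now [(0,2) g=4 f=7, (0,5) g=1 f=7, (1,5) g=2 f=7, (2,2) g=4 f=7, (2,3) g=3 f=7, (2,4) g=2 f=7]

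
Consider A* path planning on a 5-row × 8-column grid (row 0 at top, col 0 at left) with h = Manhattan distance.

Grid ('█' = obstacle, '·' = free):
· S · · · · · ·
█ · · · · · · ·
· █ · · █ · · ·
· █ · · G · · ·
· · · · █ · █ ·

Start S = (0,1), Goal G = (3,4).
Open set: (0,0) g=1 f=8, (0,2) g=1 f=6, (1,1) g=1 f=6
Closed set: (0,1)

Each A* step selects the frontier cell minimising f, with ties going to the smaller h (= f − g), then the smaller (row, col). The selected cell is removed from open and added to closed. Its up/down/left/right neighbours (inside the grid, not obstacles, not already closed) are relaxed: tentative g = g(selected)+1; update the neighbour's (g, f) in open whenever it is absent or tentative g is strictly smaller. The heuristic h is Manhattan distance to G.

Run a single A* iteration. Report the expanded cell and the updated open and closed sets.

step 1: expand (0,2) (f=6, h=5) → closed; open now [(0,0) g=1 f=8, (0,3) g=2 f=6, (1,1) g=1 f=6, (1,2) g=2 f=6]

expanded=(0,2); open=[(0,0) g=1 f=8, (0,3) g=2 f=6, (1,1) g=1 f=6, (1,2) g=2 f=6]; closed=[(0,1), (0,2)]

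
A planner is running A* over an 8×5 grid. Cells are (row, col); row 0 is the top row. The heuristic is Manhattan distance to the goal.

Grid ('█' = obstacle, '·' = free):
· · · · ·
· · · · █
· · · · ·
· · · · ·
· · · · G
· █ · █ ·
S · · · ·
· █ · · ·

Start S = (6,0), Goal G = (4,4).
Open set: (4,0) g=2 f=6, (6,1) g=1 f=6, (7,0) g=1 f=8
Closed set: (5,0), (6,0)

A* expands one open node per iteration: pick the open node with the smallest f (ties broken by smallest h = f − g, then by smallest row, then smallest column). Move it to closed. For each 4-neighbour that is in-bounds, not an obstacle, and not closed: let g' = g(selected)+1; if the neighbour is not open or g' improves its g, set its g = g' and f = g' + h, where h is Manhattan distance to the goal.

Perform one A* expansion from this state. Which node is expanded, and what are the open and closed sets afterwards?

step 1: expand (4,0) (f=6, h=4) → closed; open now [(3,0) g=3 f=8, (4,1) g=3 f=6, (6,1) g=1 f=6, (7,0) g=1 f=8]

expanded=(4,0); open=[(3,0) g=3 f=8, (4,1) g=3 f=6, (6,1) g=1 f=6, (7,0) g=1 f=8]; closed=[(4,0), (5,0), (6,0)]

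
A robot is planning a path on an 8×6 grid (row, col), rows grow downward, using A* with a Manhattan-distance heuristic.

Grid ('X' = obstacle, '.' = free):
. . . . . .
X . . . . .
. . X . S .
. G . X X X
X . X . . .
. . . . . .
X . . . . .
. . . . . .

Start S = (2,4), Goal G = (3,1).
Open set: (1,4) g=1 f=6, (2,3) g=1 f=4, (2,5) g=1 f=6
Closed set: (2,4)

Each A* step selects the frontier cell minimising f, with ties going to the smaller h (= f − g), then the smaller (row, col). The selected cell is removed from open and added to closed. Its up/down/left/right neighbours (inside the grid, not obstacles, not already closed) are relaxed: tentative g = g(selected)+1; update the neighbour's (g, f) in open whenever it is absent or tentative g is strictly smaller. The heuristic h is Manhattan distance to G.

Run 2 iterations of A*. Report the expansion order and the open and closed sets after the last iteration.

order=[(2,3) → (1,3)]; open=[(0,3) g=3 f=8, (1,2) g=3 f=6, (1,4) g=1 f=6, (2,5) g=1 f=6]; closed=[(1,3), (2,3), (2,4)]

step 1: expand (2,3) (f=4, h=3) → closed; open now [(1,3) g=2 f=6, (1,4) g=1 f=6, (2,5) g=1 f=6]
step 2: expand (1,3) (f=6, h=4) → closed; open now [(0,3) g=3 f=8, (1,2) g=3 f=6, (1,4) g=1 f=6, (2,5) g=1 f=6]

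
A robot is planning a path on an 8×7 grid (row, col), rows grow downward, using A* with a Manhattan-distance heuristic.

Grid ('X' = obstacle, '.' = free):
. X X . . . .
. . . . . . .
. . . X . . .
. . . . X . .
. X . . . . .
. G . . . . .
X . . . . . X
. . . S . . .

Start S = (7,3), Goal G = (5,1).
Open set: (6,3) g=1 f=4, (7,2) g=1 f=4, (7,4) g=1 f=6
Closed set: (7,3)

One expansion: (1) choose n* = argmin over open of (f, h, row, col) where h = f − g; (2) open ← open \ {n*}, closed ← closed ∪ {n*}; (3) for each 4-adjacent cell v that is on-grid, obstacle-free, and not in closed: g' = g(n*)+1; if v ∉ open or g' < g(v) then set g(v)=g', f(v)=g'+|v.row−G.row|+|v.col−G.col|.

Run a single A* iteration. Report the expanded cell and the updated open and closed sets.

step 1: expand (6,3) (f=4, h=3) → closed; open now [(5,3) g=2 f=4, (6,2) g=2 f=4, (6,4) g=2 f=6, (7,2) g=1 f=4, (7,4) g=1 f=6]

expanded=(6,3); open=[(5,3) g=2 f=4, (6,2) g=2 f=4, (6,4) g=2 f=6, (7,2) g=1 f=4, (7,4) g=1 f=6]; closed=[(6,3), (7,3)]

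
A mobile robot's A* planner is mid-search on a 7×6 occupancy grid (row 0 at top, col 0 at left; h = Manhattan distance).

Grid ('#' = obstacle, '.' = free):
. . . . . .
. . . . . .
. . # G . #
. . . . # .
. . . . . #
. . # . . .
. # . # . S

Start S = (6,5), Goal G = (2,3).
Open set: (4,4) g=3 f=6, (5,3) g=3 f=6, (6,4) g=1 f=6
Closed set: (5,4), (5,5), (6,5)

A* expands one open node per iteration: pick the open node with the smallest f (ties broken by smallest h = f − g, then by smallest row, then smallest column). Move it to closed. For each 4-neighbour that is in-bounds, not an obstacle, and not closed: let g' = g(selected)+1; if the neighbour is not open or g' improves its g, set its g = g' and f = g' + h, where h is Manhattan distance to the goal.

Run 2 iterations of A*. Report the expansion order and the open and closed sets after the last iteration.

step 1: expand (4,4) (f=6, h=3) → closed; open now [(4,3) g=4 f=6, (5,3) g=3 f=6, (6,4) g=1 f=6]
step 2: expand (4,3) (f=6, h=2) → closed; open now [(3,3) g=5 f=6, (4,2) g=5 f=8, (5,3) g=3 f=6, (6,4) g=1 f=6]

order=[(4,4) → (4,3)]; open=[(3,3) g=5 f=6, (4,2) g=5 f=8, (5,3) g=3 f=6, (6,4) g=1 f=6]; closed=[(4,3), (4,4), (5,4), (5,5), (6,5)]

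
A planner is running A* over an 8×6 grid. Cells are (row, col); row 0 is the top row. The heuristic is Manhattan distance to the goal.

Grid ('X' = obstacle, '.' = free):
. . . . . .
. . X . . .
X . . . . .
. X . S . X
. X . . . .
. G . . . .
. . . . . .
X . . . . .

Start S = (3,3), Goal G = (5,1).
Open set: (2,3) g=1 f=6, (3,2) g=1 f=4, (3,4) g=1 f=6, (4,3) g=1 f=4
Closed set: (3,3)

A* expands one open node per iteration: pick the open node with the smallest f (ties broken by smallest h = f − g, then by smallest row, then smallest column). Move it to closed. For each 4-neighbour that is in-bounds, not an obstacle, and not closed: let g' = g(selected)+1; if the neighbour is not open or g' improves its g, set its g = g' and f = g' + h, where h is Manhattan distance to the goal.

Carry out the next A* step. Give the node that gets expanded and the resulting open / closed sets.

expanded=(3,2); open=[(2,2) g=2 f=6, (2,3) g=1 f=6, (3,4) g=1 f=6, (4,2) g=2 f=4, (4,3) g=1 f=4]; closed=[(3,2), (3,3)]

step 1: expand (3,2) (f=4, h=3) → closed; open now [(2,2) g=2 f=6, (2,3) g=1 f=6, (3,4) g=1 f=6, (4,2) g=2 f=4, (4,3) g=1 f=4]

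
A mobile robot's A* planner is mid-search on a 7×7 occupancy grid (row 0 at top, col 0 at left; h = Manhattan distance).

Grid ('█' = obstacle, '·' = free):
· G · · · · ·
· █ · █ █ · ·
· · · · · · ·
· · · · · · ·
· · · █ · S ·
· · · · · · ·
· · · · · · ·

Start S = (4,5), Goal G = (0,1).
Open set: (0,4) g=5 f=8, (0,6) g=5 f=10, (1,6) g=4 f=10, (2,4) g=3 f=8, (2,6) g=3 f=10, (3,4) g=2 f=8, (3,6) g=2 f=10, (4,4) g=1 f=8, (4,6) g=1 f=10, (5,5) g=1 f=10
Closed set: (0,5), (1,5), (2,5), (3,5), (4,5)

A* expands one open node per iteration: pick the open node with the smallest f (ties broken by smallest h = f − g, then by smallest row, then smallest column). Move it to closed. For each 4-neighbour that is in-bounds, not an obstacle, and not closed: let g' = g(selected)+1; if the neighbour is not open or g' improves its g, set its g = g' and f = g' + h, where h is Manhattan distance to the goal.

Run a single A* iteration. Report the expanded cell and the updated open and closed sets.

step 1: expand (0,4) (f=8, h=3) → closed; open now [(0,3) g=6 f=8, (0,6) g=5 f=10, (1,6) g=4 f=10, (2,4) g=3 f=8, (2,6) g=3 f=10, (3,4) g=2 f=8, (3,6) g=2 f=10, (4,4) g=1 f=8, (4,6) g=1 f=10, (5,5) g=1 f=10]

expanded=(0,4); open=[(0,3) g=6 f=8, (0,6) g=5 f=10, (1,6) g=4 f=10, (2,4) g=3 f=8, (2,6) g=3 f=10, (3,4) g=2 f=8, (3,6) g=2 f=10, (4,4) g=1 f=8, (4,6) g=1 f=10, (5,5) g=1 f=10]; closed=[(0,4), (0,5), (1,5), (2,5), (3,5), (4,5)]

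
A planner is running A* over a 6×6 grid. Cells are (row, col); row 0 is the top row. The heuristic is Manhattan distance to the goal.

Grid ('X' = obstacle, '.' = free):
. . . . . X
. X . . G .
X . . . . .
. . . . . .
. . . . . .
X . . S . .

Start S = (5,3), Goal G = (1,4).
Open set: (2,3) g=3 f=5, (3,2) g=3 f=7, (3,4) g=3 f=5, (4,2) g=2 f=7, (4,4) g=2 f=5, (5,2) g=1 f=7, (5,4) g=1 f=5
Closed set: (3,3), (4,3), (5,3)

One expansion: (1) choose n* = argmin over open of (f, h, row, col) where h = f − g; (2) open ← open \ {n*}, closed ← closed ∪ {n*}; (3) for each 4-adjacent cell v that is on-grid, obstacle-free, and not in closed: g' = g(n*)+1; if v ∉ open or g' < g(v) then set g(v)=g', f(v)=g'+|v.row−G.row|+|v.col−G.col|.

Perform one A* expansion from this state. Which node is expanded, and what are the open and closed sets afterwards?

step 1: expand (2,3) (f=5, h=2) → closed; open now [(1,3) g=4 f=5, (2,2) g=4 f=7, (2,4) g=4 f=5, (3,2) g=3 f=7, (3,4) g=3 f=5, (4,2) g=2 f=7, (4,4) g=2 f=5, (5,2) g=1 f=7, (5,4) g=1 f=5]

expanded=(2,3); open=[(1,3) g=4 f=5, (2,2) g=4 f=7, (2,4) g=4 f=5, (3,2) g=3 f=7, (3,4) g=3 f=5, (4,2) g=2 f=7, (4,4) g=2 f=5, (5,2) g=1 f=7, (5,4) g=1 f=5]; closed=[(2,3), (3,3), (4,3), (5,3)]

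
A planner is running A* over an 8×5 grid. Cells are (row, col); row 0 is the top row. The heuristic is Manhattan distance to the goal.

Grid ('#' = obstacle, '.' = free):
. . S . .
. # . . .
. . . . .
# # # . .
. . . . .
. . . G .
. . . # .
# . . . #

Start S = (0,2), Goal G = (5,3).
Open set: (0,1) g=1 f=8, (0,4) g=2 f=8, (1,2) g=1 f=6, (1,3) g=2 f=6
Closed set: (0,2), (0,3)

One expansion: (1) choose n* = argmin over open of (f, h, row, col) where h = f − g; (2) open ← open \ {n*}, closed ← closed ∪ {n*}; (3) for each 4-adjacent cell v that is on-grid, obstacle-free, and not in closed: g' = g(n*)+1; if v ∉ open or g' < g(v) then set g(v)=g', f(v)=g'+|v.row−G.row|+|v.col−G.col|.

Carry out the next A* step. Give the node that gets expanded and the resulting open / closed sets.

expanded=(1,3); open=[(0,1) g=1 f=8, (0,4) g=2 f=8, (1,2) g=1 f=6, (1,4) g=3 f=8, (2,3) g=3 f=6]; closed=[(0,2), (0,3), (1,3)]

step 1: expand (1,3) (f=6, h=4) → closed; open now [(0,1) g=1 f=8, (0,4) g=2 f=8, (1,2) g=1 f=6, (1,4) g=3 f=8, (2,3) g=3 f=6]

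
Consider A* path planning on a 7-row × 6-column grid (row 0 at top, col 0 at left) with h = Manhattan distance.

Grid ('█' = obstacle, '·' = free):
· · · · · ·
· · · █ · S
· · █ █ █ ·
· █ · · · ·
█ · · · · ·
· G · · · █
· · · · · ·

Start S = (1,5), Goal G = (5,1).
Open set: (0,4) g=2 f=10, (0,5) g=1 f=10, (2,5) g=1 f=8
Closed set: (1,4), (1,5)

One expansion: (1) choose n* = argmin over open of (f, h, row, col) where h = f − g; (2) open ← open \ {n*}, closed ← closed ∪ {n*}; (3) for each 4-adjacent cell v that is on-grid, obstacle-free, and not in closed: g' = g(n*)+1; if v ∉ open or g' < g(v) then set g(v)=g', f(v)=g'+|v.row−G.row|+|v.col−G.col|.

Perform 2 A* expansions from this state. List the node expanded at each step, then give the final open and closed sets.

order=[(2,5) → (3,5)]; open=[(0,4) g=2 f=10, (0,5) g=1 f=10, (3,4) g=3 f=8, (4,5) g=3 f=8]; closed=[(1,4), (1,5), (2,5), (3,5)]

step 1: expand (2,5) (f=8, h=7) → closed; open now [(0,4) g=2 f=10, (0,5) g=1 f=10, (3,5) g=2 f=8]
step 2: expand (3,5) (f=8, h=6) → closed; open now [(0,4) g=2 f=10, (0,5) g=1 f=10, (3,4) g=3 f=8, (4,5) g=3 f=8]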